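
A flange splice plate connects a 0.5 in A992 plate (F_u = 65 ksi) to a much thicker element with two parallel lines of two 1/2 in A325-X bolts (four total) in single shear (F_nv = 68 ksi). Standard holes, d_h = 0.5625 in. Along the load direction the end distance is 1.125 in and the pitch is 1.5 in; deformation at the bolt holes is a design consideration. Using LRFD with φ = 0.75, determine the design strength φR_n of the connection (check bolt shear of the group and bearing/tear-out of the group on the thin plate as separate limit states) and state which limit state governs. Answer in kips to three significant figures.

40.1 kips (bolt shear governs)

Bolt shear: A_b = π·0.5²/4 = 0.1963 in²; R_n = 68 × 0.1963 × 4 × 1 = 53.41 kips → 0.75 × 53.41 = 40.1 kips.
Bearing (1.2 l_c t F_u ≤ 2.4 d t F_u): upper limit = 2.4·0.5·0.5·65 = 39 kips.
  Edge l_c = 1.125 − 0.5625/2 = 0.8438 → r_n = 32.91 kips; interior l_c = 1.5 − 0.5625 = 0.9375 → r_n = 36.56 kips.
  R_n,bearing = 2·32.91 + 2·36.56 = 138.9 kips → 0.75 × 138.9 = 104 kips.
Bolt shear governs: 40.1 kips.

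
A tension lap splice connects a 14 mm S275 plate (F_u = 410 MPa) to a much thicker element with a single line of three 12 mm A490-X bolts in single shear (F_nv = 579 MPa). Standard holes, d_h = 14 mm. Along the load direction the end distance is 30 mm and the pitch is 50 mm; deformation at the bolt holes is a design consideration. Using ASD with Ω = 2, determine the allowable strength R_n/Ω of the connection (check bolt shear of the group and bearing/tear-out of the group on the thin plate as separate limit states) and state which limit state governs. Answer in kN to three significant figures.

98.2 kN (bolt shear governs)

Bolt shear: A_b = π·12²/4 = 113.1 mm²; R_n = 579 × 113.1 × 3 × 1 / 1000 = 196.5 kN → 196.5 / 2 = 98.2 kN.
Bearing (1.2 l_c t F_u ≤ 2.4 d t F_u): upper limit = 2.4·12·14·410 / 1000 = 165.3 kN.
  Edge l_c = 30 − 14/2 = 23 → r_n = 158.4 kN; interior l_c = 50 − 14 = 36 → r_n = 165.3 kN.
  R_n,bearing = 1·158.4 + 2·165.3 = 489 kN → 489 / 2 = 245 kN.
Bolt shear governs: 98.2 kN.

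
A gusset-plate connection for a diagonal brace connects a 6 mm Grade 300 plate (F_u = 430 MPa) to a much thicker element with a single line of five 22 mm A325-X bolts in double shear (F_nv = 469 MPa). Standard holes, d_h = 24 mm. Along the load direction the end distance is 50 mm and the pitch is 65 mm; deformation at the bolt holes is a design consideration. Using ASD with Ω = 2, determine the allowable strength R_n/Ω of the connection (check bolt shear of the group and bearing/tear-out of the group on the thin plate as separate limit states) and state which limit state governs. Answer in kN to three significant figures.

313 kN (bearing governs)

Bolt shear: A_b = π·22²/4 = 380.1 mm²; R_n = 469 × 380.1 × 5 × 2 / 1000 = 1783 kN → 1783 / 2 = 891 kN.
Bearing (1.2 l_c t F_u ≤ 2.4 d t F_u): upper limit = 2.4·22·6·430 / 1000 = 136.2 kN.
  Edge l_c = 50 − 24/2 = 38 → r_n = 117.6 kN; interior l_c = 65 − 24 = 41 → r_n = 126.9 kN.
  R_n,bearing = 1·117.6 + 4·126.9 = 625.4 kN → 625.4 / 2 = 313 kN.
Bearing governs: 313 kN.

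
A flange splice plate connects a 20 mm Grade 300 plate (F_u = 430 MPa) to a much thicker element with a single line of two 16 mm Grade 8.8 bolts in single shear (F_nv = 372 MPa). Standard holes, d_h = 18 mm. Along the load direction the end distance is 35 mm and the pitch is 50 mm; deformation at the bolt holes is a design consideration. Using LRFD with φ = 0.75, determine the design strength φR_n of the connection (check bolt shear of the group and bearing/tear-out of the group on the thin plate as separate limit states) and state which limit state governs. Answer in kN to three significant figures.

Bolt shear: A_b = π·16²/4 = 201.1 mm²; R_n = 372 × 201.1 × 2 × 1 / 1000 = 149.6 kN → 0.75 × 149.6 = 112 kN.
Bearing (1.2 l_c t F_u ≤ 2.4 d t F_u): upper limit = 2.4·16·20·430 / 1000 = 330.2 kN.
  Edge l_c = 35 − 18/2 = 26 → r_n = 268.3 kN; interior l_c = 50 − 18 = 32 → r_n = 330.2 kN.
  R_n,bearing = 1·268.3 + 1·330.2 = 598.6 kN → 0.75 × 598.6 = 449 kN.
Bolt shear governs: 112 kN.

112 kN (bolt shear governs)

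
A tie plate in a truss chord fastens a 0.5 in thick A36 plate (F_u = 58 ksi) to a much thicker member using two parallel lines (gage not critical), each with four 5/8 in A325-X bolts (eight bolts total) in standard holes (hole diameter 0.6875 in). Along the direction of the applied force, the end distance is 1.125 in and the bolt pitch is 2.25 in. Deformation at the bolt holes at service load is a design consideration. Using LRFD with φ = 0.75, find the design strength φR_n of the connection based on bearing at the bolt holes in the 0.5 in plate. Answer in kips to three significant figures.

Per bolt r_n = 1.2 l_c t F_u ≤ 2.4 d t F_u; upper limit = 2.4 × 0.625 × 0.5 × 58 = 43.5 kips.
Edge bolt: l_c = 1.125 − 0.6875/2 = 0.7812 in → 1.2 × 0.7812 × 0.5 × 58 = 27.19 → r_n = 27.19 kips.
Interior bolts: l_c = 2.25 − 0.6875 = 1.562 in → 1.2 × 1.562 × 0.5 × 58 = 54.38 → r_n = 43.5 kips.
R_n = 2 × 27.19 + 6 × 43.5 = 315.4 kips.
Design strength φR_n = 0.75 × 315.4 = 237 kips.

237 kips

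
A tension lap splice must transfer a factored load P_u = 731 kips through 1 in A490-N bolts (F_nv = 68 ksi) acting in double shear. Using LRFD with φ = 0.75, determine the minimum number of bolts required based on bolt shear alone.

A_b = π·1²/4 = 0.7854 in².
Per-bolt design strength φR_n = 0.75 × 68 × 0.7854 × 2 = 80.11 kips.
n ≥ 731 / 80.11 = 9.125 → use 10 bolts.

10 bolts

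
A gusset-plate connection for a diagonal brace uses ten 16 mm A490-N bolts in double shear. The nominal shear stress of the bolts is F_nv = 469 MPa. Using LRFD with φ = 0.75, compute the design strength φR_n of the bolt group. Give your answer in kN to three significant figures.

A_b = π × 16² / 4 = 201.1 mm².
R_n = F_nv · A_b · n · n_s = 469 × 201.1 × 10 × 2 / 1000 = 1886 kN.
Design strength φR_n = 0.75 × 1886 = 1410 kN.

1410 kN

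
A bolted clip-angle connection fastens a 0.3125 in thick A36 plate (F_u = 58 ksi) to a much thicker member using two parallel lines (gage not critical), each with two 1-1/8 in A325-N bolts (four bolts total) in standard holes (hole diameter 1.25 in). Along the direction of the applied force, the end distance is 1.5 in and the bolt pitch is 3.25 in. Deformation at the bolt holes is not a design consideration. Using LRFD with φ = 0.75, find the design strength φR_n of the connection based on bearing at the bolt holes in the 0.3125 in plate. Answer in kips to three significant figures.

Per bolt r_n = 1.5 l_c t F_u ≤ 3.0 d t F_u; upper limit = 3.0 × 1.125 × 0.3125 × 58 = 61.17 kips.
Edge bolt: l_c = 1.5 − 1.25/2 = 0.875 in → 1.5 × 0.875 × 0.3125 × 58 = 23.79 → r_n = 23.79 kips.
Interior bolts: l_c = 3.25 − 1.25 = 2 in → 1.5 × 2 × 0.3125 × 58 = 54.38 → r_n = 54.38 kips.
R_n = 2 × 23.79 + 2 × 54.38 = 156.3 kips.
Design strength φR_n = 0.75 × 156.3 = 117 kips.

117 kips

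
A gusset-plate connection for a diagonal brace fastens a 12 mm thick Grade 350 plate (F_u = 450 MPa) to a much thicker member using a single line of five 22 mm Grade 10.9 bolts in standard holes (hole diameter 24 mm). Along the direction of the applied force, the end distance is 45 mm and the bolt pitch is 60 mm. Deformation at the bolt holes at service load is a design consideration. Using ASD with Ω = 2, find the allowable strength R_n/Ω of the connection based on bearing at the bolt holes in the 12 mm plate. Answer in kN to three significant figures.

573 kN

Per bolt r_n = 1.2 l_c t F_u ≤ 2.4 d t F_u; upper limit = 2.4 × 22 × 12 × 450 / 1000 = 285.1 kN.
Edge bolt: l_c = 45 − 24/2 = 33 mm → 1.2 × 33 × 12 × 450 / 1000 = 213.8 → r_n = 213.8 kN.
Interior bolts: l_c = 60 − 24 = 36 mm → 1.2 × 36 × 12 × 450 / 1000 = 233.3 → r_n = 233.3 kN.
R_n = 1 × 213.8 + 4 × 233.3 = 1147 kN.
Allowable strength R_n/Ω = 1147 / 2 = 573 kN.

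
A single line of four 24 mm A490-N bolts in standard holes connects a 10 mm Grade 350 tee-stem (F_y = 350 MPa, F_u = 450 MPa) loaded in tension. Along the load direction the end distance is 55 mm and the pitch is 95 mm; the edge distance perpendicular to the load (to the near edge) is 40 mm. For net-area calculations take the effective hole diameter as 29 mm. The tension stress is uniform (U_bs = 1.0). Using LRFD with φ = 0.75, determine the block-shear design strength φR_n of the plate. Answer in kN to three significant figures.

Shear plane L_v = 55 + 3·95 = 340 mm; A_gv = 340 × 10 = 3400 mm².
A_nv = (340 − 3.5·29) × 10 = 2385 mm².
A_nt = (40 − 0.5·29) × 10 = 255 mm².
0.6 F_u A_nv = 644 kN; 0.6 F_y A_gv = 714 kN → shear rupture governs the shear term.
R_n = 644 + 1.0 × 450 × 255 / 1000 = 758.7 kN.
Design strength φR_n = 0.75 × 758.7 = 569 kN.

569 kN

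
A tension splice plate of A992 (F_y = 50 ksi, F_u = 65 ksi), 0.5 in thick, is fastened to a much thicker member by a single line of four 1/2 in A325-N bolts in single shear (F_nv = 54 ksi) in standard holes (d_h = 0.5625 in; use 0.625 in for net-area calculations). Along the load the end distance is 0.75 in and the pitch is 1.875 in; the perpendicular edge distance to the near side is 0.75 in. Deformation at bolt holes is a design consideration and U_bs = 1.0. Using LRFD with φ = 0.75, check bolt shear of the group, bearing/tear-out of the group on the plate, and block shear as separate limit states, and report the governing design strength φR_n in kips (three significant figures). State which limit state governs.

Bolt shear: A_b = π·0.5²/4 = 0.1963 in²; R_n = 54 × 0.1963 × 4 × 1 = 42.41 kips → 0.75 × 42.41 = 31.8 kips.
Bearing: edge l_c = 0.4688, r_n = 18.28 kips; interior l_c = 1.312, r_n = 39 kips; R_n = 18.28 + 3·39 = 135.3 kips → 101 kips.
Block shear: A_gv = 3.188, A_nv = 2.094, A_nt = 0.2188 in²; R_n = min(0.6F_uA_nv, 0.6F_yA_gv) + U_bs·F_u·A_nt = 95.88 kips → 71.9 kips.
Bolt shear governs: 31.8 kips.

31.8 kips (bolt shear governs)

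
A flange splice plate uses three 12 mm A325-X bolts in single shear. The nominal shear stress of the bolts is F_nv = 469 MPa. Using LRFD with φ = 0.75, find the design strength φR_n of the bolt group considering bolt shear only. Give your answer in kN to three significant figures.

A_b = π × 12² / 4 = 113.1 mm².
R_n = F_nv · A_b · n · n_s = 469 × 113.1 × 3 × 1 / 1000 = 159.1 kN.
Design strength φR_n = 0.75 × 159.1 = 119 kN.

119 kN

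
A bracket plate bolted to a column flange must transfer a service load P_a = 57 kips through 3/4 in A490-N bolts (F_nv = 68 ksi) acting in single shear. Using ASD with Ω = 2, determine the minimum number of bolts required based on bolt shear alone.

4 bolts

A_b = π·0.75²/4 = 0.4418 in².
Per-bolt allowable strength R_n/Ω = 68 × 0.4418 × 1 / 2 = 15.02 kips.
n ≥ 57 / 15.02 = 3.795 → use 4 bolts.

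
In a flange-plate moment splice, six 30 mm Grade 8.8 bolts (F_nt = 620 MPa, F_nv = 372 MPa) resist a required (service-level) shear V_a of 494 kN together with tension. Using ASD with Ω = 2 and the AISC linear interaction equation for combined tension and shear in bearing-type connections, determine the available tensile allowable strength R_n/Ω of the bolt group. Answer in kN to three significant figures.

A_b = π·30²/4 = 706.9 mm²; f_rv = 494 × 1000 / (6 × 706.9) = 116.5 MPa.
F'_nt = 1.3 F_nt − (Ω F_nt / F_nv) f_rv = 1.3·620 − (2·620/372)·116.5 = 417.7 MPa, capped at F_nt → F'_nt = 417.7 MPa.
R_n = F'_nt · A_b · n = 417.7 × 706.9 × 6 / 1000 = 1772 kN.
Allowable strength R_n/Ω = 1772 / 2 = 886 kN.

886 kN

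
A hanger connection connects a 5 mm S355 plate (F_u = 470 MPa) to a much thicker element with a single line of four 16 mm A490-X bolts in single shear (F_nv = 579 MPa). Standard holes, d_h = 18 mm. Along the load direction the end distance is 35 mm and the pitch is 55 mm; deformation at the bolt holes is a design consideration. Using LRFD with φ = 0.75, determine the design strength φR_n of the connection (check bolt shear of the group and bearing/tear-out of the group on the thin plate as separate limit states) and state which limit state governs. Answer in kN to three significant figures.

258 kN (bearing governs)

Bolt shear: A_b = π·16²/4 = 201.1 mm²; R_n = 579 × 201.1 × 4 × 1 / 1000 = 465.7 kN → 0.75 × 465.7 = 349 kN.
Bearing (1.2 l_c t F_u ≤ 2.4 d t F_u): upper limit = 2.4·16·5·470 / 1000 = 90.24 kN.
  Edge l_c = 35 − 18/2 = 26 → r_n = 73.32 kN; interior l_c = 55 − 18 = 37 → r_n = 90.24 kN.
  R_n,bearing = 1·73.32 + 3·90.24 = 344 kN → 0.75 × 344 = 258 kN.
Bearing governs: 258 kN.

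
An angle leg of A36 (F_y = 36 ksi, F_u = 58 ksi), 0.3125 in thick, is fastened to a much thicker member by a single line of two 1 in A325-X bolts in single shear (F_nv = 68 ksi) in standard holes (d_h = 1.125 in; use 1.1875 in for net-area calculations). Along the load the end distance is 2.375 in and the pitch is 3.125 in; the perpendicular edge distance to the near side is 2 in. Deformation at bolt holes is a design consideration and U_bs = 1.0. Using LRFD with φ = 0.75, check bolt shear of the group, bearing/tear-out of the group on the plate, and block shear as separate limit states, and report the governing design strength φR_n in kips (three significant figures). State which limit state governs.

Bolt shear: A_b = π·1²/4 = 0.7854 in²; R_n = 68 × 0.7854 × 2 × 1 = 106.8 kips → 0.75 × 106.8 = 80.1 kips.
Bearing: edge l_c = 1.812, r_n = 39.42 kips; interior l_c = 2, r_n = 43.5 kips; R_n = 39.42 + 1·43.5 = 82.92 kips → 62.2 kips.
Block shear: A_gv = 1.719, A_nv = 1.162, A_nt = 0.4395 in²; R_n = min(0.6F_uA_nv, 0.6F_yA_gv) + U_bs·F_u·A_nt = 62.61 kips → 47 kips.
Block shear governs: 47 kips.

47 kips (block shear governs)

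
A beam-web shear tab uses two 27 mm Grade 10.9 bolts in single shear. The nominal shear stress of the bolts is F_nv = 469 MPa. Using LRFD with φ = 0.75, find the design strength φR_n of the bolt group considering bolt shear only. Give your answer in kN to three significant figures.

403 kN

A_b = π × 27² / 4 = 572.6 mm².
R_n = F_nv · A_b · n · n_s = 469 × 572.6 × 2 × 1 / 1000 = 537.1 kN.
Design strength φR_n = 0.75 × 537.1 = 403 kN.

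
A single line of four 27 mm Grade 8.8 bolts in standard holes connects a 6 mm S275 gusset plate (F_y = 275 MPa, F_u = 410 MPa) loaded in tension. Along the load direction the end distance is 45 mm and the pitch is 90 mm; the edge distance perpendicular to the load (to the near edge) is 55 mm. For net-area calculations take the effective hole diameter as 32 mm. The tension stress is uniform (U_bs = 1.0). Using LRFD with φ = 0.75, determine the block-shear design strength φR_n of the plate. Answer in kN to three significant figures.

297 kN

Shear plane L_v = 45 + 3·90 = 315 mm; A_gv = 315 × 6 = 1890 mm².
A_nv = (315 − 3.5·32) × 6 = 1218 mm².
A_nt = (55 − 0.5·32) × 6 = 234 mm².
0.6 F_u A_nv = 299.6 kN; 0.6 F_y A_gv = 311.9 kN → shear rupture governs the shear term.
R_n = 299.6 + 1.0 × 410 × 234 / 1000 = 395.6 kN.
Design strength φR_n = 0.75 × 395.6 = 297 kN.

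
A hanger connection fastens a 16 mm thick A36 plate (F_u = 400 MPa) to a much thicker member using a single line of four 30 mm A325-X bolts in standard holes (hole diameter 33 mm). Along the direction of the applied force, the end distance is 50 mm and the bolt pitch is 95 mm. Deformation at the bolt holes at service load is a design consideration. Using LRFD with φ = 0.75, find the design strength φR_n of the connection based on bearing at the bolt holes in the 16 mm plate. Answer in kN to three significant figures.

1230 kN

Per bolt r_n = 1.2 l_c t F_u ≤ 2.4 d t F_u; upper limit = 2.4 × 30 × 16 × 400 / 1000 = 460.8 kN.
Edge bolt: l_c = 50 − 33/2 = 33.5 mm → 1.2 × 33.5 × 16 × 400 / 1000 = 257.3 → r_n = 257.3 kN.
Interior bolts: l_c = 95 − 33 = 62 mm → 1.2 × 62 × 16 × 400 / 1000 = 476.2 → r_n = 460.8 kN.
R_n = 1 × 257.3 + 3 × 460.8 = 1640 kN.
Design strength φR_n = 0.75 × 1640 = 1230 kN.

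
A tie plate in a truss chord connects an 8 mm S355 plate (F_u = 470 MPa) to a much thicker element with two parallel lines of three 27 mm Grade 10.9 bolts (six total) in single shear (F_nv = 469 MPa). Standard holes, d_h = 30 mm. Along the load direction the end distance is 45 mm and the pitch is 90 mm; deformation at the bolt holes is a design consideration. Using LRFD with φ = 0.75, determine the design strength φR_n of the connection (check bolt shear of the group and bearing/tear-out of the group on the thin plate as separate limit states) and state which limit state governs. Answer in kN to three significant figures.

Bolt shear: A_b = π·27²/4 = 572.6 mm²; R_n = 469 × 572.6 × 6 × 1 / 1000 = 1611 kN → 0.75 × 1611 = 1210 kN.
Bearing (1.2 l_c t F_u ≤ 2.4 d t F_u): upper limit = 2.4·27·8·470 / 1000 = 243.6 kN.
  Edge l_c = 45 − 30/2 = 30 → r_n = 135.4 kN; interior l_c = 90 − 30 = 60 → r_n = 243.6 kN.
  R_n,bearing = 2·135.4 + 4·243.6 = 1245 kN → 0.75 × 1245 = 934 kN.
Bearing governs: 934 kN.

934 kN (bearing governs)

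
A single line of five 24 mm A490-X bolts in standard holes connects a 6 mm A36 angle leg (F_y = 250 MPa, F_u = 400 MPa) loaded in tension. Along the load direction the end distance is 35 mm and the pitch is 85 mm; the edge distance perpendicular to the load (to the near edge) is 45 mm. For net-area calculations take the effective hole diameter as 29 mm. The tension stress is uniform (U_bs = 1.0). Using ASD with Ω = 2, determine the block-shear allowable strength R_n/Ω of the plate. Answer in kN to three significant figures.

Shear plane L_v = 35 + 4·85 = 375 mm; A_gv = 375 × 6 = 2250 mm².
A_nv = (375 − 4.5·29) × 6 = 1467 mm².
A_nt = (45 − 0.5·29) × 6 = 183 mm².
0.6 F_u A_nv = 352.1 kN; 0.6 F_y A_gv = 337.5 kN → shear yielding governs the shear term.
R_n = 337.5 + 1.0 × 400 × 183 / 1000 = 410.7 kN.
Allowable strength R_n/Ω = 410.7 / 2 = 205 kN.

205 kN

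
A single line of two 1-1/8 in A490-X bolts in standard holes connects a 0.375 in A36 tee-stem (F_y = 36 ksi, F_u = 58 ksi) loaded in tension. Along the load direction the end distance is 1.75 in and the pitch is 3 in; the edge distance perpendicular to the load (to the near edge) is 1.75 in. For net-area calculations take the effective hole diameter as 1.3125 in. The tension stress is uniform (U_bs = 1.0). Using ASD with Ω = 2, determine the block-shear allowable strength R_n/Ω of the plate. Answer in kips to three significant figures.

Shear plane L_v = 1.75 + 1·3 = 4.75 in; A_gv = 4.75 × 0.375 = 1.781 in².
A_nv = (4.75 − 1.5·1.3125) × 0.375 = 1.043 in².
A_nt = (1.75 − 0.5·1.3125) × 0.375 = 0.4102 in².
0.6 F_u A_nv = 36.3 kips; 0.6 F_y A_gv = 38.47 kips → shear rupture governs the shear term.
R_n = 36.3 + 1.0 × 58 × 0.4102 = 60.08 kips.
Allowable strength R_n/Ω = 60.08 / 2 = 30 kips.

30 kips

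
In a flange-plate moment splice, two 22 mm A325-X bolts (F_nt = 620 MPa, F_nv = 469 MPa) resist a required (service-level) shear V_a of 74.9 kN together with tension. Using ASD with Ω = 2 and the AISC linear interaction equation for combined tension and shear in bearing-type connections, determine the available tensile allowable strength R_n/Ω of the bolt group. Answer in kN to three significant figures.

207 kN

A_b = π·22²/4 = 380.1 mm²; f_rv = 74.9 × 1000 / (2 × 380.1) = 98.52 MPa.
F'_nt = 1.3 F_nt − (Ω F_nt / F_nv) f_rv = 1.3·620 − (2·620/469)·98.52 = 545.5 MPa, capped at F_nt → F'_nt = 545.5 MPa.
R_n = F'_nt · A_b · n = 545.5 × 380.1 × 2 / 1000 = 414.7 kN.
Allowable strength R_n/Ω = 414.7 / 2 = 207 kN.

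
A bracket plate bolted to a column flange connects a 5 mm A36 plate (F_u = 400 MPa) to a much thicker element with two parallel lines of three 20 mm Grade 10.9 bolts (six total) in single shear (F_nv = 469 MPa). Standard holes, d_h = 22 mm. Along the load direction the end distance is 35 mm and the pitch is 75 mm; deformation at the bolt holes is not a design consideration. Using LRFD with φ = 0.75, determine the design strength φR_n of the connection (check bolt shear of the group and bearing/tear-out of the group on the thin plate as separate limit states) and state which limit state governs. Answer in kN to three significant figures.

468 kN (bearing governs)

Bolt shear: A_b = π·20²/4 = 314.2 mm²; R_n = 469 × 314.2 × 6 × 1 / 1000 = 884 kN → 0.75 × 884 = 663 kN.
Bearing (1.5 l_c t F_u ≤ 3.0 d t F_u): upper limit = 3.0·20·5·400 / 1000 = 120 kN.
  Edge l_c = 35 − 22/2 = 24 → r_n = 72 kN; interior l_c = 75 − 22 = 53 → r_n = 120 kN.
  R_n,bearing = 2·72 + 4·120 = 624 kN → 0.75 × 624 = 468 kN.
Bearing governs: 468 kN.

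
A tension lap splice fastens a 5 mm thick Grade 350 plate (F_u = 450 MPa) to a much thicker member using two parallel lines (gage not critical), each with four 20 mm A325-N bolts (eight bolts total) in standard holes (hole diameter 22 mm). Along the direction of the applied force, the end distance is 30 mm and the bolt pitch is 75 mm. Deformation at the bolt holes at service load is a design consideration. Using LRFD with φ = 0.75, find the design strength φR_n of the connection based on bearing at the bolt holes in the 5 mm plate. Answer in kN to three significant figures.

Per bolt r_n = 1.2 l_c t F_u ≤ 2.4 d t F_u; upper limit = 2.4 × 20 × 5 × 450 / 1000 = 108 kN.
Edge bolt: l_c = 30 − 22/2 = 19 mm → 1.2 × 19 × 5 × 450 / 1000 = 51.3 → r_n = 51.3 kN.
Interior bolts: l_c = 75 − 22 = 53 mm → 1.2 × 53 × 5 × 450 / 1000 = 143.1 → r_n = 108 kN.
R_n = 2 × 51.3 + 6 × 108 = 750.6 kN.
Design strength φR_n = 0.75 × 750.6 = 563 kN.

563 kN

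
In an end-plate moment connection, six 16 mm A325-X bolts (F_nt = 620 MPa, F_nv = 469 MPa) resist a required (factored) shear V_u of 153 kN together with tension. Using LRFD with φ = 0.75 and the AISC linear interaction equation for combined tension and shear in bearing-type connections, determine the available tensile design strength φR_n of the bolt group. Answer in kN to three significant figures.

A_b = π·16²/4 = 201.1 mm²; f_rv = 153 × 1000 / (6 × 201.1) = 126.8 MPa.
F'_nt = 1.3 F_nt − (F_nt / φF_nv) f_rv = 1.3·620 − (620/(0.75·469))·126.8 = 582.5 MPa, capped at F_nt → F'_nt = 582.5 MPa.
R_n = F'_nt · A_b · n = 582.5 × 201.1 × 6 / 1000 = 702.7 kN.
Design strength φR_n = 0.75 × 702.7 = 527 kN.

527 kN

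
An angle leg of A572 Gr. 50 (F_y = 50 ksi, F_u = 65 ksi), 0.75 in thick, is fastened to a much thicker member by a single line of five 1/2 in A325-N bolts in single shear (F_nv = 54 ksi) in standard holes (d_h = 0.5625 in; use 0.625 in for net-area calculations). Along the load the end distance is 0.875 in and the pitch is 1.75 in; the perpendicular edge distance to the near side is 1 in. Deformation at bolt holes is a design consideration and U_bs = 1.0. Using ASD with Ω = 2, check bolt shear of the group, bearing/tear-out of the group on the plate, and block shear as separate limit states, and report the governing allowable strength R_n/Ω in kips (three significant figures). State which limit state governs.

26.5 kips (bolt shear governs)

Bolt shear: A_b = π·0.5²/4 = 0.1963 in²; R_n = 54 × 0.1963 × 5 × 1 = 53.01 kips → 53.01 / 2 = 26.5 kips.
Bearing: edge l_c = 0.5938, r_n = 34.73 kips; interior l_c = 1.188, r_n = 58.5 kips; R_n = 34.73 + 4·58.5 = 268.7 kips → 134 kips.
Block shear: A_gv = 5.906, A_nv = 3.797, A_nt = 0.5156 in²; R_n = min(0.6F_uA_nv, 0.6F_yA_gv) + U_bs·F_u·A_nt = 181.6 kips → 90.8 kips.
Bolt shear governs: 26.5 kips.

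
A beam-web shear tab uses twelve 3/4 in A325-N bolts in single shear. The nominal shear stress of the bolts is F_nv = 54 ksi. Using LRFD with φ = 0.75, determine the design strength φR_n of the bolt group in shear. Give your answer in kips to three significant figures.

215 kips

A_b = π × 0.75² / 4 = 0.4418 in².
R_n = F_nv · A_b · n · n_s = 54 × 0.4418 × 12 × 1 = 286.3 kips.
Design strength φR_n = 0.75 × 286.3 = 215 kips.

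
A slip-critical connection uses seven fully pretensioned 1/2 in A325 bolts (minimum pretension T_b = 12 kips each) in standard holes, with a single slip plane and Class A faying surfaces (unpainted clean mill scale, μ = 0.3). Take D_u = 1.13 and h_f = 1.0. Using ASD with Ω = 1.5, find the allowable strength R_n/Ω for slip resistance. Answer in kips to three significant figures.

19 kips

R_n = μ · D_u · h_f · T_b · n_s · n_b = 0.3 × 1.13 × 1.0 × 12 × 1 × 7 = 28.48 kips.
Allowable strength R_n/Ω = 28.48 / 1.5 = 19 kips.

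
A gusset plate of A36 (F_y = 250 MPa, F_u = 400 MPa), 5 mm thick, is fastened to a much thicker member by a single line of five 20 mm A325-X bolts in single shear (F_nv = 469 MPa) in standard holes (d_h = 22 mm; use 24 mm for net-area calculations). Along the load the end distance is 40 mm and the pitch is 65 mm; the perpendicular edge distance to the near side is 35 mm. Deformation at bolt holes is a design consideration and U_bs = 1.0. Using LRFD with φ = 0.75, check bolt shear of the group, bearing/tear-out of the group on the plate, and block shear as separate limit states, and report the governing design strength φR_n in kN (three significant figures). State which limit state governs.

203 kN (block shear governs)

Bolt shear: A_b = π·20²/4 = 314.2 mm²; R_n = 469 × 314.2 × 5 × 1 / 1000 = 736.7 kN → 0.75 × 736.7 = 553 kN.
Bearing: edge l_c = 29, r_n = 69.6 kN; interior l_c = 43, r_n = 96 kN; R_n = 69.6 + 4·96 = 453.6 kN → 340 kN.
Block shear: A_gv = 1500, A_nv = 960, A_nt = 115 mm²; R_n = min(0.6F_uA_nv, 0.6F_yA_gv) + U_bs·F_u·A_nt = 271 kN → 203 kN.
Block shear governs: 203 kN.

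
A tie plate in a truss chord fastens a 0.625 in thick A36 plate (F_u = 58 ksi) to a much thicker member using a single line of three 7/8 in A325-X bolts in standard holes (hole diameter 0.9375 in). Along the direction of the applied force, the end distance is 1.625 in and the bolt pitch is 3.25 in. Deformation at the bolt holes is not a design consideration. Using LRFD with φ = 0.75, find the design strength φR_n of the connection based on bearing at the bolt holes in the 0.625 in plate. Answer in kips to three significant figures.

Per bolt r_n = 1.5 l_c t F_u ≤ 3.0 d t F_u; upper limit = 3.0 × 0.875 × 0.625 × 58 = 95.16 kips.
Edge bolt: l_c = 1.625 − 0.9375/2 = 1.156 in → 1.5 × 1.156 × 0.625 × 58 = 62.87 → r_n = 62.87 kips.
Interior bolts: l_c = 3.25 − 0.9375 = 2.312 in → 1.5 × 2.312 × 0.625 × 58 = 125.7 → r_n = 95.16 kips.
R_n = 1 × 62.87 + 2 × 95.16 = 253.2 kips.
Design strength φR_n = 0.75 × 253.2 = 190 kips.

190 kips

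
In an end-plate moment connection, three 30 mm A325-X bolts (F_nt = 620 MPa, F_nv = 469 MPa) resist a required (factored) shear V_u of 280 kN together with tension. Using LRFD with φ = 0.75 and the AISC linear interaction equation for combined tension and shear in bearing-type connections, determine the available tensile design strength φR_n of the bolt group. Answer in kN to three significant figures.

A_b = π·30²/4 = 706.9 mm²; f_rv = 280 × 1000 / (3 × 706.9) = 132 MPa.
F'_nt = 1.3 F_nt − (F_nt / φF_nv) f_rv = 1.3·620 − (620/(0.75·469))·132 = 573.3 MPa, capped at F_nt → F'_nt = 573.3 MPa.
R_n = F'_nt · A_b · n = 573.3 × 706.9 × 3 / 1000 = 1216 kN.
Design strength φR_n = 0.75 × 1216 = 912 kN.

912 kN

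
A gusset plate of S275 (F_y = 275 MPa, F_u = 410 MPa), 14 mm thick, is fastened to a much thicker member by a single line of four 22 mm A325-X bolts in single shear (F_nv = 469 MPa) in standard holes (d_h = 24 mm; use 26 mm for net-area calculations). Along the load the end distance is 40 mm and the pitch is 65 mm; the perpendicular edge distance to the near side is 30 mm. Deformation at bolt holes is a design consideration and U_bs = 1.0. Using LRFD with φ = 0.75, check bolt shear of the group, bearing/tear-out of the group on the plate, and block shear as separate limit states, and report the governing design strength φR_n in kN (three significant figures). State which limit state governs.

445 kN (block shear governs)

Bolt shear: A_b = π·22²/4 = 380.1 mm²; R_n = 469 × 380.1 × 4 × 1 / 1000 = 713.1 kN → 0.75 × 713.1 = 535 kN.
Bearing: edge l_c = 28, r_n = 192.9 kN; interior l_c = 41, r_n = 282.4 kN; R_n = 192.9 + 3·282.4 = 1040 kN → 780 kN.
Block shear: A_gv = 3290, A_nv = 2016, A_nt = 238 mm²; R_n = min(0.6F_uA_nv, 0.6F_yA_gv) + U_bs·F_u·A_nt = 593.5 kN → 445 kN.
Block shear governs: 445 kN.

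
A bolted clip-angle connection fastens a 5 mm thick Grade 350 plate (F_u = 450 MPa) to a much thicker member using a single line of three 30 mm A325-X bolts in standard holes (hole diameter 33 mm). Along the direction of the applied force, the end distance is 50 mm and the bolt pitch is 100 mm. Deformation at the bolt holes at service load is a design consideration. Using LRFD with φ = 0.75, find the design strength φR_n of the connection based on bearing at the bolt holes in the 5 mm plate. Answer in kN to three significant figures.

Per bolt r_n = 1.2 l_c t F_u ≤ 2.4 d t F_u; upper limit = 2.4 × 30 × 5 × 450 / 1000 = 162 kN.
Edge bolt: l_c = 50 − 33/2 = 33.5 mm → 1.2 × 33.5 × 5 × 450 / 1000 = 90.45 → r_n = 90.45 kN.
Interior bolts: l_c = 100 − 33 = 67 mm → 1.2 × 67 × 5 × 450 / 1000 = 180.9 → r_n = 162 kN.
R_n = 1 × 90.45 + 2 × 162 = 414.4 kN.
Design strength φR_n = 0.75 × 414.4 = 311 kN.

311 kN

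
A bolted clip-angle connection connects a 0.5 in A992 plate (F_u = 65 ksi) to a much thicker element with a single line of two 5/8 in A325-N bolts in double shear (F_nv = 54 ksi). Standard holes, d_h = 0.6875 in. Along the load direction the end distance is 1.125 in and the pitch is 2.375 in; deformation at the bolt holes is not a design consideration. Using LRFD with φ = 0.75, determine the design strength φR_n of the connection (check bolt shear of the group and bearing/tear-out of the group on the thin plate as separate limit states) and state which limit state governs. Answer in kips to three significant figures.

Bolt shear: A_b = π·0.625²/4 = 0.3068 in²; R_n = 54 × 0.3068 × 2 × 2 = 66.27 kips → 0.75 × 66.27 = 49.7 kips.
Bearing (1.5 l_c t F_u ≤ 3.0 d t F_u): upper limit = 3.0·0.625·0.5·65 = 60.94 kips.
  Edge l_c = 1.125 − 0.6875/2 = 0.7812 → r_n = 38.09 kips; interior l_c = 2.375 − 0.6875 = 1.688 → r_n = 60.94 kips.
  R_n,bearing = 1·38.09 + 1·60.94 = 99.02 kips → 0.75 × 99.02 = 74.3 kips.
Bolt shear governs: 49.7 kips.

49.7 kips (bolt shear governs)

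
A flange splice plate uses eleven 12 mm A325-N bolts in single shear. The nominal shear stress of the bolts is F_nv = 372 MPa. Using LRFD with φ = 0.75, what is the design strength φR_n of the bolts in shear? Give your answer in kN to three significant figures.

347 kN

A_b = π × 12² / 4 = 113.1 mm².
R_n = F_nv · A_b · n · n_s = 372 × 113.1 × 11 × 1 / 1000 = 462.8 kN.
Design strength φR_n = 0.75 × 462.8 = 347 kN.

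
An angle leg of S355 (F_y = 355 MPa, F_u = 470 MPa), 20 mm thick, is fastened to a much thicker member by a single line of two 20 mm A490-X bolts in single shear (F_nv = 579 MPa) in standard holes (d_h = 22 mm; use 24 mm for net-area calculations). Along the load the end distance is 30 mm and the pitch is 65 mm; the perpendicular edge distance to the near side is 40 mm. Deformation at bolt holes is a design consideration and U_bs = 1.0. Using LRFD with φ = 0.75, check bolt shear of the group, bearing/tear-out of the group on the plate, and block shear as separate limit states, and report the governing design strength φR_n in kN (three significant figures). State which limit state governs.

273 kN (bolt shear governs)

Bolt shear: A_b = π·20²/4 = 314.2 mm²; R_n = 579 × 314.2 × 2 × 1 / 1000 = 363.8 kN → 0.75 × 363.8 = 273 kN.
Bearing: edge l_c = 19, r_n = 214.3 kN; interior l_c = 43, r_n = 451.2 kN; R_n = 214.3 + 1·451.2 = 665.5 kN → 499 kN.
Block shear: A_gv = 1900, A_nv = 1180, A_nt = 560 mm²; R_n = min(0.6F_uA_nv, 0.6F_yA_gv) + U_bs·F_u·A_nt = 596 kN → 447 kN.
Bolt shear governs: 273 kN.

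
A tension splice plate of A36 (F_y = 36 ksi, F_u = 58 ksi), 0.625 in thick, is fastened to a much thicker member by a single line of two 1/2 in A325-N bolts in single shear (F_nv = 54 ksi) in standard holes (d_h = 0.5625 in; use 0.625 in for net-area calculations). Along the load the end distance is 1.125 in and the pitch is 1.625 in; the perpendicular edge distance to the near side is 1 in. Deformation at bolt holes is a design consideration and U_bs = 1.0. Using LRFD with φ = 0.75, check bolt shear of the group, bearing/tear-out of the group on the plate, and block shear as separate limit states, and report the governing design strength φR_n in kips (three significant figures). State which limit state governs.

Bolt shear: A_b = π·0.5²/4 = 0.1963 in²; R_n = 54 × 0.1963 × 2 × 1 = 21.21 kips → 0.75 × 21.21 = 15.9 kips.
Bearing: edge l_c = 0.8438, r_n = 36.7 kips; interior l_c = 1.062, r_n = 43.5 kips; R_n = 36.7 + 1·43.5 = 80.2 kips → 60.2 kips.
Block shear: A_gv = 1.719, A_nv = 1.133, A_nt = 0.4297 in²; R_n = min(0.6F_uA_nv, 0.6F_yA_gv) + U_bs·F_u·A_nt = 62.05 kips → 46.5 kips.
Bolt shear governs: 15.9 kips.

15.9 kips (bolt shear governs)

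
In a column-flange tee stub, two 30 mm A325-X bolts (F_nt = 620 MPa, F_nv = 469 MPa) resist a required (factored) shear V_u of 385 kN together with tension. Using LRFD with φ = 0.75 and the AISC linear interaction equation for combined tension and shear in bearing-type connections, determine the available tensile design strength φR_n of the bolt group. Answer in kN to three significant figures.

A_b = π·30²/4 = 706.9 mm²; f_rv = 385 × 1000 / (2 × 706.9) = 272.3 MPa.
F'_nt = 1.3 F_nt − (F_nt / φF_nv) f_rv = 1.3·620 − (620/(0.75·469))·272.3 = 326 MPa, capped at F_nt → F'_nt = 326 MPa.
R_n = F'_nt · A_b · n = 326 × 706.9 × 2 / 1000 = 460.8 kN.
Design strength φR_n = 0.75 × 460.8 = 346 kN.

346 kN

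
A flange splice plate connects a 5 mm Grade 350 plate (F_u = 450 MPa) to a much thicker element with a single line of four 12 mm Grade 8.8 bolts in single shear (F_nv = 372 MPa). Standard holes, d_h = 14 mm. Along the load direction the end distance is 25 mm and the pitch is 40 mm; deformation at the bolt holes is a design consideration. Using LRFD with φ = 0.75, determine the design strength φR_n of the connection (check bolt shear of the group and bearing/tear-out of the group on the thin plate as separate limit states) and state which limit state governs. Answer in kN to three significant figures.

126 kN (bolt shear governs)

Bolt shear: A_b = π·12²/4 = 113.1 mm²; R_n = 372 × 113.1 × 4 × 1 / 1000 = 168.3 kN → 0.75 × 168.3 = 126 kN.
Bearing (1.2 l_c t F_u ≤ 2.4 d t F_u): upper limit = 2.4·12·5·450 / 1000 = 64.8 kN.
  Edge l_c = 25 − 14/2 = 18 → r_n = 48.6 kN; interior l_c = 40 − 14 = 26 → r_n = 64.8 kN.
  R_n,bearing = 1·48.6 + 3·64.8 = 243 kN → 0.75 × 243 = 182 kN.
Bolt shear governs: 126 kN.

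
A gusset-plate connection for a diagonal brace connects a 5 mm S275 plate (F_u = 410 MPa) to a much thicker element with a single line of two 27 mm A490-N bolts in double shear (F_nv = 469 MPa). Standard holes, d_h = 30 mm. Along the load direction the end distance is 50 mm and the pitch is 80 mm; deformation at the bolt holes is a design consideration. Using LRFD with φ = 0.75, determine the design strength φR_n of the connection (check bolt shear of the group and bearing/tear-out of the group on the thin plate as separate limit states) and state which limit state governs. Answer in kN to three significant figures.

157 kN (bearing governs)

Bolt shear: A_b = π·27²/4 = 572.6 mm²; R_n = 469 × 572.6 × 2 × 2 / 1000 = 1074 kN → 0.75 × 1074 = 806 kN.
Bearing (1.2 l_c t F_u ≤ 2.4 d t F_u): upper limit = 2.4·27·5·410 / 1000 = 132.8 kN.
  Edge l_c = 50 − 30/2 = 35 → r_n = 86.1 kN; interior l_c = 80 − 30 = 50 → r_n = 123 kN.
  R_n,bearing = 1·86.1 + 1·123 = 209.1 kN → 0.75 × 209.1 = 157 kN.
Bearing governs: 157 kN.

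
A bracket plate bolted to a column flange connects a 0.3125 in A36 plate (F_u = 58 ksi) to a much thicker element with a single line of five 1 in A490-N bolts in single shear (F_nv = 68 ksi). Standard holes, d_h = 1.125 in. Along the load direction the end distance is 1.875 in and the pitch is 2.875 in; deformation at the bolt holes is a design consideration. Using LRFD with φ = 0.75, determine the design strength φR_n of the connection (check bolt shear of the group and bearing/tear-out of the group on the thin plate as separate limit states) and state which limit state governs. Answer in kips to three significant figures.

Bolt shear: A_b = π·1²/4 = 0.7854 in²; R_n = 68 × 0.7854 × 5 × 1 = 267 kips → 0.75 × 267 = 200 kips.
Bearing (1.2 l_c t F_u ≤ 2.4 d t F_u): upper limit = 2.4·1·0.3125·58 = 43.5 kips.
  Edge l_c = 1.875 − 1.125/2 = 1.312 → r_n = 28.55 kips; interior l_c = 2.875 − 1.125 = 1.75 → r_n = 38.06 kips.
  R_n,bearing = 1·28.55 + 4·38.06 = 180.8 kips → 0.75 × 180.8 = 136 kips.
Bearing governs: 136 kips.

136 kips (bearing governs)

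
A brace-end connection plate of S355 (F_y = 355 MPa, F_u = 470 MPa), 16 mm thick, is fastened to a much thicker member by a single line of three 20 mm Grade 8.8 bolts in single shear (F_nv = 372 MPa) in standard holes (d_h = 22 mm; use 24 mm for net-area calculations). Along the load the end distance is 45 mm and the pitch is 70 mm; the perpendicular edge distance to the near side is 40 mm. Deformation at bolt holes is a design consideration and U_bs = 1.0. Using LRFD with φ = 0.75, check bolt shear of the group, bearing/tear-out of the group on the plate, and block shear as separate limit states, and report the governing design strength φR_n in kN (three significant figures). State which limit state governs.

Bolt shear: A_b = π·20²/4 = 314.2 mm²; R_n = 372 × 314.2 × 3 × 1 / 1000 = 350.6 kN → 0.75 × 350.6 = 263 kN.
Bearing: edge l_c = 34, r_n = 306.8 kN; interior l_c = 48, r_n = 361 kN; R_n = 306.8 + 2·361 = 1029 kN → 772 kN.
Block shear: A_gv = 2960, A_nv = 2000, A_nt = 448 mm²; R_n = min(0.6F_uA_nv, 0.6F_yA_gv) + U_bs·F_u·A_nt = 774.6 kN → 581 kN.
Bolt shear governs: 263 kN.

263 kN (bolt shear governs)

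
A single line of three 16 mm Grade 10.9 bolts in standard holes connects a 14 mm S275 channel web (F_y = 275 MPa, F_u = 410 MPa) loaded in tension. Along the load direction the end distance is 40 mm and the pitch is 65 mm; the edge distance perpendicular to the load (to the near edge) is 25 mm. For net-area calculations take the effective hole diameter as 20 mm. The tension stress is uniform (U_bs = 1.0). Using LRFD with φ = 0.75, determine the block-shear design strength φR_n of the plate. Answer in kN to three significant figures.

Shear plane L_v = 40 + 2·65 = 170 mm; A_gv = 170 × 14 = 2380 mm².
A_nv = (170 − 2.5·20) × 14 = 1680 mm².
A_nt = (25 − 0.5·20) × 14 = 210 mm².
0.6 F_u A_nv = 413.3 kN; 0.6 F_y A_gv = 392.7 kN → shear yielding governs the shear term.
R_n = 392.7 + 1.0 × 410 × 210 / 1000 = 478.8 kN.
Design strength φR_n = 0.75 × 478.8 = 359 kN.

359 kN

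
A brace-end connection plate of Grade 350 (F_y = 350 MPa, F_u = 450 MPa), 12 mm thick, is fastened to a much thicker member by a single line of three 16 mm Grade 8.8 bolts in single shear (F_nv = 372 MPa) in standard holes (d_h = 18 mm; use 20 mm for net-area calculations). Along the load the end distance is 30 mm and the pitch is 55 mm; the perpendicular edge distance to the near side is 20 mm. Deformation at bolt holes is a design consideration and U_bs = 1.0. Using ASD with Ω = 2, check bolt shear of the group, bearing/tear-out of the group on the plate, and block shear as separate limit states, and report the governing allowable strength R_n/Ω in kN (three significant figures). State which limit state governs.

112 kN (bolt shear governs)

Bolt shear: A_b = π·16²/4 = 201.1 mm²; R_n = 372 × 201.1 × 3 × 1 / 1000 = 224.4 kN → 224.4 / 2 = 112 kN.
Bearing: edge l_c = 21, r_n = 136.1 kN; interior l_c = 37, r_n = 207.4 kN; R_n = 136.1 + 2·207.4 = 550.8 kN → 275 kN.
Block shear: A_gv = 1680, A_nv = 1080, A_nt = 120 mm²; R_n = min(0.6F_uA_nv, 0.6F_yA_gv) + U_bs·F_u·A_nt = 345.6 kN → 173 kN.
Bolt shear governs: 112 kN.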